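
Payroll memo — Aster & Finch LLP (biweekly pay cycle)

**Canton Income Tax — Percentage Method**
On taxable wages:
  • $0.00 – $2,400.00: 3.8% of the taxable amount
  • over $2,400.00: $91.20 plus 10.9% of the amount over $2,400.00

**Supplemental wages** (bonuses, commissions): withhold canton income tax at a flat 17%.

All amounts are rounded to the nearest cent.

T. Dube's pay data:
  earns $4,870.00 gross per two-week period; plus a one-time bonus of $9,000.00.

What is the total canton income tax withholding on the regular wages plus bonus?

Canton Income Tax: taxable = $4,870.00
  $91.20 + 10.9% × ($4,870.00 − $2,400.00) = $91.20 + 10.9% × $2,470.00 = $360.43
Supplemental (17% flat on bonus): 17% × $9,000.00 = $1,530.00
Total canton income tax: $360.43 + $1,530.00 = $1,890.43

$1,890.43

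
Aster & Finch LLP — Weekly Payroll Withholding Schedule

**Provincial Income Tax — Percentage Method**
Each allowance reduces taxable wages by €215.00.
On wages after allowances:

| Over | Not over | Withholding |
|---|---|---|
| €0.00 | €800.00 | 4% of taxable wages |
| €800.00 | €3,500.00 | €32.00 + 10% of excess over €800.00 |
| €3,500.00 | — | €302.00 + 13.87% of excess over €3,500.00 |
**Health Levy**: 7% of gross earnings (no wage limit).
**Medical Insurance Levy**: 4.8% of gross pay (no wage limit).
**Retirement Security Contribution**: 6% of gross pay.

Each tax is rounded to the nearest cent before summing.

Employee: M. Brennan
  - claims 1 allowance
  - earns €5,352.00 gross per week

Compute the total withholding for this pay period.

€1,481.71

Provincial Income Tax: taxable = €5,352.00 − 1×€215.00 = €5,137.00
  €302.00 + 13.87% × (€5,137.00 − €3,500.00) = €302.00 + 13.87% × €1,637.00 = €529.05
Health Levy: 7% × €5,352.00 = €374.64
Medical Insurance Levy: 4.8% × €5,352.00 = €256.90
Retirement Security Contribution: 6% × €5,352.00 = €321.12
Total: €529.05 + €374.64 + €256.90 + €321.12 = €1,481.71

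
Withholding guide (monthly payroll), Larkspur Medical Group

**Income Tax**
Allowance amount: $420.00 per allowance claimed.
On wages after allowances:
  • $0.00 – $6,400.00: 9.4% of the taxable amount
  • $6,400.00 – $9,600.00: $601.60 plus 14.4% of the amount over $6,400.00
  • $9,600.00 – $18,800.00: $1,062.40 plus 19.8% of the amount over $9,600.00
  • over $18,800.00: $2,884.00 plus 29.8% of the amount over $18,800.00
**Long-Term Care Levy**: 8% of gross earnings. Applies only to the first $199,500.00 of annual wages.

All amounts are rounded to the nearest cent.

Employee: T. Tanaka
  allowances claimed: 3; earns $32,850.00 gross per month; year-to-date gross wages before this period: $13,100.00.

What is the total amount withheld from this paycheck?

$9,323.42

Income Tax: taxable = $32,850.00 − 3×$420.00 = $31,590.00
  $2,884.00 + 29.8% × ($31,590.00 − $18,800.00) = $2,884.00 + 29.8% × $12,790.00 = $6,695.42
Long-Term Care Levy: 8% × $32,850.00 = $2,628.00
Total: $6,695.42 + $2,628.00 = $9,323.42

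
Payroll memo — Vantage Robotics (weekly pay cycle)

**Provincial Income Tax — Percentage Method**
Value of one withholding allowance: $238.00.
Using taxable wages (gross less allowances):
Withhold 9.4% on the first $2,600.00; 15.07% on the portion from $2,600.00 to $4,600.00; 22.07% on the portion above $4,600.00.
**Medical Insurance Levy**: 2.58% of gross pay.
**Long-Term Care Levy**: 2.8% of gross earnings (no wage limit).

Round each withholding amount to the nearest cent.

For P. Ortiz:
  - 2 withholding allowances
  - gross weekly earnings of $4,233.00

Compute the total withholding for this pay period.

$646.49

Provincial Income Tax: taxable = $4,233.00 − 2×$238.00 = $3,757.00
  $244.40 + 15.07% × ($3,757.00 − $2,600.00) = $244.40 + 15.07% × $1,157.00 = $418.76
Medical Insurance Levy: 2.58% × $4,233.00 = $109.21
Long-Term Care Levy: 2.8% × $4,233.00 = $118.52
Total: $418.76 + $109.21 + $118.52 = $646.49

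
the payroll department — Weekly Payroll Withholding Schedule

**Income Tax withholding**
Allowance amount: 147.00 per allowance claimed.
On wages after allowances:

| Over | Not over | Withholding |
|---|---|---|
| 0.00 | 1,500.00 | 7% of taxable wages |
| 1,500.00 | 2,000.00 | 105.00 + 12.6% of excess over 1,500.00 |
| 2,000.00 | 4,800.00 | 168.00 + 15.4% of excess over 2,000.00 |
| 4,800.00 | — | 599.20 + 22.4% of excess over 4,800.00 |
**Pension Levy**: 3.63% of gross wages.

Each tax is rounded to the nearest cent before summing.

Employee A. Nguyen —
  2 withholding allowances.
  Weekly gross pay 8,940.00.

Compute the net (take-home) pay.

7,154.78

Income Tax: taxable = 8,940.00 − 2×147.00 = 8,646.00
  599.20 + 22.4% × (8,646.00 − 4,800.00) = 599.20 + 22.4% × 3,846.00 = 1,460.70
Pension Levy: 3.63% × 8,940.00 = 324.52
Total withheld: 1,460.70 + 324.52 = 1,785.22
Net pay: 8,940.00 − 1,785.22 = 7,154.78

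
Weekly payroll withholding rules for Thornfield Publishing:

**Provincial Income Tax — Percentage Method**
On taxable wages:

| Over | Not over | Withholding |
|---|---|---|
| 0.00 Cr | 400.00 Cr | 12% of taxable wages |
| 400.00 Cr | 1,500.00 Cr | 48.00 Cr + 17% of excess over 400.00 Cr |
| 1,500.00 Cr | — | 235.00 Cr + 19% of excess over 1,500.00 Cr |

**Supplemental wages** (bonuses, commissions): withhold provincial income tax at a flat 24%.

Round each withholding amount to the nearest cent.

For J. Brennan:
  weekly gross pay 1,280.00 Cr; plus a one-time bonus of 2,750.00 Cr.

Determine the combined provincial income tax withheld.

Provincial Income Tax: taxable = 1,280.00 Cr
  48.00 Cr + 17% × (1,280.00 Cr − 400.00 Cr) = 48.00 Cr + 17% × 880.00 Cr = 197.60 Cr
Supplemental (24% flat on bonus): 24% × 2,750.00 Cr = 660.00 Cr
Total provincial income tax: 197.60 Cr + 660.00 Cr = 857.60 Cr

857.60 Cr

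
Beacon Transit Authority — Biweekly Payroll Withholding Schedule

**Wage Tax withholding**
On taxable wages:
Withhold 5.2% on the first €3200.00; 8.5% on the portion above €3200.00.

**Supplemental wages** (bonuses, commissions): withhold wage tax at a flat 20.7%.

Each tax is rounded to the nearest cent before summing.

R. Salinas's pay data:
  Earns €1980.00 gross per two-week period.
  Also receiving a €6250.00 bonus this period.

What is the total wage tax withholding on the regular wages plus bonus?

Wage Tax: taxable = €1980.00
  5.2% × €1980.00 = €102.96
Supplemental (20.7% flat on bonus): 20.7% × €6250.00 = €1293.75
Total wage tax: €102.96 + €1293.75 = €1396.71

€1396.71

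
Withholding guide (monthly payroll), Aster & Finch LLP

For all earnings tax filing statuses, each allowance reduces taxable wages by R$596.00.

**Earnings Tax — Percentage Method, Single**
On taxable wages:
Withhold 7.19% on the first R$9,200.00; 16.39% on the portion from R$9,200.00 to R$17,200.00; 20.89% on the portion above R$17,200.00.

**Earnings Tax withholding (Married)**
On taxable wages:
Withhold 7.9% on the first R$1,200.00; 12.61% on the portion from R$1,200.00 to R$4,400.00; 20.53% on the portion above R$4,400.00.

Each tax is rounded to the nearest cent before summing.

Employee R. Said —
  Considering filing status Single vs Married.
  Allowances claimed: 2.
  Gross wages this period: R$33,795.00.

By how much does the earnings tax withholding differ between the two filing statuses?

Earnings Tax (Single): taxable = R$33,795.00 − 2×R$596.00 = R$32,603.00
  R$1,972.68 + 20.89% × (R$32,603.00 − R$17,200.00) = R$1,972.68 + 20.89% × R$15,403.00 = R$5,190.37
Earnings Tax (Married): taxable = R$33,795.00 − 2×R$596.00 = R$32,603.00
  R$498.32 + 20.53% × (R$32,603.00 − R$4,400.00) = R$498.32 + 20.53% × R$28,203.00 = R$6,288.40
Difference: |R$5,190.37 − R$6,288.40| = R$1,098.03 (higher under Married)

R$1,098.03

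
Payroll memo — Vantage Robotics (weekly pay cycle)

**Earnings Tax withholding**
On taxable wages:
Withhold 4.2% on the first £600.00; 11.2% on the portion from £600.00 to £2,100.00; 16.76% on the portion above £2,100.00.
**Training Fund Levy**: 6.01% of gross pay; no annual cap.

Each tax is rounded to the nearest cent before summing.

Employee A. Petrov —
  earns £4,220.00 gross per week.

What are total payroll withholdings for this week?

Earnings Tax: taxable = £4,220.00
  £193.20 + 16.76% × (£4,220.00 − £2,100.00) = £193.20 + 16.76% × £2,120.00 = £548.51
Training Fund Levy: 6.01% × £4,220.00 = £253.62
Total: £548.51 + £253.62 = £802.13

£802.13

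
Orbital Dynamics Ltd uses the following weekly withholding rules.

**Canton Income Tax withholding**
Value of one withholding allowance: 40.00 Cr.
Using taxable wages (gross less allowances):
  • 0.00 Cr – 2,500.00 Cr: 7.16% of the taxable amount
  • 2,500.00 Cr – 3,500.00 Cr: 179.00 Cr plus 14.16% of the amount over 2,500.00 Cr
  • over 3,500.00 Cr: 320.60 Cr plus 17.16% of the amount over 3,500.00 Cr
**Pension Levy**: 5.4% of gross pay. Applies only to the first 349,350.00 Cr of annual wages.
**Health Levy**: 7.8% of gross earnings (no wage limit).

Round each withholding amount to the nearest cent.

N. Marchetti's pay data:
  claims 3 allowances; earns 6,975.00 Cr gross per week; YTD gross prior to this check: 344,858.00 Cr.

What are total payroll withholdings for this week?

Canton Income Tax: taxable = 6,975.00 Cr − 3×40.00 Cr = 6,855.00 Cr
  320.60 Cr + 17.16% × (6,855.00 Cr − 3,500.00 Cr) = 320.60 Cr + 17.16% × 3,355.00 Cr = 896.32 Cr
Pension Levy: cap 349,350.00 Cr − YTD 344,858.00 Cr = 4,492.00 Cr subject; 5.4% × 4,492.00 Cr = 242.57 Cr
Health Levy: 7.8% × 6,975.00 Cr = 544.05 Cr
Total: 896.32 Cr + 242.57 Cr + 544.05 Cr = 1,682.94 Cr

1,682.94 Cr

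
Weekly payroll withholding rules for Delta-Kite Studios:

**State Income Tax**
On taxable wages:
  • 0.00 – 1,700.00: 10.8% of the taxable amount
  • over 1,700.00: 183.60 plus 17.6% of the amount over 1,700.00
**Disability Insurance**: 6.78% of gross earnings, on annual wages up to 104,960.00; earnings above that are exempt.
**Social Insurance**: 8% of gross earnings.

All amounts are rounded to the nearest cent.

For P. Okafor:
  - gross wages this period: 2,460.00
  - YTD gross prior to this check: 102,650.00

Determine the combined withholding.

670.78

State Income Tax: taxable = 2,460.00
  183.60 + 17.6% × (2,460.00 − 1,700.00) = 183.60 + 17.6% × 760.00 = 317.36
Disability Insurance: cap 104,960.00 − YTD 102,650.00 = 2,310.00 subject; 6.78% × 2,310.00 = 156.62
Social Insurance: 8% × 2,460.00 = 196.80
Total: 317.36 + 156.62 + 196.80 = 670.78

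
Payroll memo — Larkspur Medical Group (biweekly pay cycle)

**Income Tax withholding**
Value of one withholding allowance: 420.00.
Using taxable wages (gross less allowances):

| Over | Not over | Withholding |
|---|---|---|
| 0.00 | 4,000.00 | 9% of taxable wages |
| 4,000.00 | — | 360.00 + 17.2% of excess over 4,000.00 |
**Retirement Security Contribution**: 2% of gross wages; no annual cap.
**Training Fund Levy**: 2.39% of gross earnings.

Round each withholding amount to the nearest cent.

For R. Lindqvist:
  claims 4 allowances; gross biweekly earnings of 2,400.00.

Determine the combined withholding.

170.16

Income Tax: taxable = 2,400.00 − 4×420.00 = 720.00
  9% × 720.00 = 64.80
Retirement Security Contribution: 2% × 2,400.00 = 48.00
Training Fund Levy: 2.39% × 2,400.00 = 57.36
Total: 64.80 + 48.00 + 57.36 = 170.16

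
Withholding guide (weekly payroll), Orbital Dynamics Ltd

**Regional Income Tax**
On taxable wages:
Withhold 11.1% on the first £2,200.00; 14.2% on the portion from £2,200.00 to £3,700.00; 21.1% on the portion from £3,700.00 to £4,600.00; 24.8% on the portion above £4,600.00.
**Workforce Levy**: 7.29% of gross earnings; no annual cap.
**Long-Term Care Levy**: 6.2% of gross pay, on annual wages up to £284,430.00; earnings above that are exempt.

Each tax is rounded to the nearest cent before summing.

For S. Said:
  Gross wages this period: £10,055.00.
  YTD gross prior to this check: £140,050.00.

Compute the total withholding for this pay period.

Regional Income Tax: taxable = £10,055.00
  £647.10 + 24.8% × (£10,055.00 − £4,600.00) = £647.10 + 24.8% × £5,455.00 = £1,999.94
Workforce Levy: 7.29% × £10,055.00 = £733.01
Long-Term Care Levy: 6.2% × £10,055.00 = £623.41
Total: £1,999.94 + £733.01 + £623.41 = £3,356.36

£3,356.36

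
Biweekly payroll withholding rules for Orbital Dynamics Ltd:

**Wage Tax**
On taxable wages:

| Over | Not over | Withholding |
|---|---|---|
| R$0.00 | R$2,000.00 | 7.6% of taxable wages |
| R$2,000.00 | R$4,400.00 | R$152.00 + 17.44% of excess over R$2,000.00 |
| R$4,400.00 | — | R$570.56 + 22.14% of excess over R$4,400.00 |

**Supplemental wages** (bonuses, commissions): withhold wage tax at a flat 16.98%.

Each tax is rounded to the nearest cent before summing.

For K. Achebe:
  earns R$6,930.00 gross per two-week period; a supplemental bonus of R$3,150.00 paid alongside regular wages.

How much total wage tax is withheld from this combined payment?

R$1,665.57

Wage Tax: taxable = R$6,930.00
  R$570.56 + 22.14% × (R$6,930.00 − R$4,400.00) = R$570.56 + 22.14% × R$2,530.00 = R$1,130.70
Supplemental (16.98% flat on bonus): 16.98% × R$3,150.00 = R$534.87
Total wage tax: R$1,130.70 + R$534.87 = R$1,665.57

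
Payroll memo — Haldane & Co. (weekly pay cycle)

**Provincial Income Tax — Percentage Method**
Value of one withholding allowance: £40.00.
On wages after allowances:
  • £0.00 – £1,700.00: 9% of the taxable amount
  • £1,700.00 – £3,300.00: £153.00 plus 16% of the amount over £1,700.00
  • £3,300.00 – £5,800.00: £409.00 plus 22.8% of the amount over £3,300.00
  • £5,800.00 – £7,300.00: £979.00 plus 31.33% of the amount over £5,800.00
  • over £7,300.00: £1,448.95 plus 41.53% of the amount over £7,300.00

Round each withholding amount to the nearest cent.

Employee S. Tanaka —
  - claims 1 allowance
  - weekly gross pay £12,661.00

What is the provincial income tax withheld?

£3,658.76

Provincial Income Tax: taxable = £12,661.00 − 1×£40.00 = £12,621.00
  £1,448.95 + 41.53% × (£12,621.00 − £7,300.00) = £1,448.95 + 41.53% × £5,321.00 = £3,658.76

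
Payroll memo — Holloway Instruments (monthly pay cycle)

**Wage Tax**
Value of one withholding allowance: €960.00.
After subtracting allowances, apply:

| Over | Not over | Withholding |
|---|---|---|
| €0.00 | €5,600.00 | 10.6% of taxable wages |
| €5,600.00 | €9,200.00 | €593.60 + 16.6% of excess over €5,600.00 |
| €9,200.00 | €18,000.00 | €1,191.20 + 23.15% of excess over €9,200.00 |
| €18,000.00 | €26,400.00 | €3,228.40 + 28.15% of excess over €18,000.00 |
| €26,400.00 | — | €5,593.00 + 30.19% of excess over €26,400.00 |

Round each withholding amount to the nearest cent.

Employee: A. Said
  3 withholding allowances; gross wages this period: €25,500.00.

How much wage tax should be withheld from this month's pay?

€4,528.93

Wage Tax: taxable = €25,500.00 − 3×€960.00 = €22,620.00
  €3,228.40 + 28.15% × (€22,620.00 − €18,000.00) = €3,228.40 + 28.15% × €4,620.00 = €4,528.93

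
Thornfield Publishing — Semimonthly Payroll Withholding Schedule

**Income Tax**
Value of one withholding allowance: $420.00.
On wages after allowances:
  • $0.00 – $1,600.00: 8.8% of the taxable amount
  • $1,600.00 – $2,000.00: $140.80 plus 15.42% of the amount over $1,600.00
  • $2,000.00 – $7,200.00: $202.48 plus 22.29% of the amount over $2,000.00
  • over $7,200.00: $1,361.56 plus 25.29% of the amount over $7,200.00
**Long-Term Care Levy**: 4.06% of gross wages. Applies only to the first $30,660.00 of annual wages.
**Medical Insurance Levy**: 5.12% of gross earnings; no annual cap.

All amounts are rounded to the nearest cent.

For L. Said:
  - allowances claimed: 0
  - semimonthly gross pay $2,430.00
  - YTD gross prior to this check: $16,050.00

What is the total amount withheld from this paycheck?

Income Tax: taxable = $2,430.00
  $202.48 + 22.29% × ($2,430.00 − $2,000.00) = $202.48 + 22.29% × $430.00 = $298.33
Long-Term Care Levy: 4.06% × $2,430.00 = $98.66
Medical Insurance Levy: 5.12% × $2,430.00 = $124.42
Total: $298.33 + $98.66 + $124.42 = $521.41

$521.41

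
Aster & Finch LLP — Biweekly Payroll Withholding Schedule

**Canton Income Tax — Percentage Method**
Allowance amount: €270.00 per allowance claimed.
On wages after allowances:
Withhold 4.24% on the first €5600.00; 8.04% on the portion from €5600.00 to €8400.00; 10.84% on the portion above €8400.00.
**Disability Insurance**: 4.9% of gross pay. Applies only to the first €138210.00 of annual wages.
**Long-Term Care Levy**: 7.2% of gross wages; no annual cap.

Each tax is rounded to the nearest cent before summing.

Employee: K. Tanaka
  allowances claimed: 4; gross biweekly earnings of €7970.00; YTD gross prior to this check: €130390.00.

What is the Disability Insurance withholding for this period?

€383.18

Disability Insurance: cap €138210.00 − YTD €130390.00 = €7820.00 subject; 4.9% × €7820.00 = €383.18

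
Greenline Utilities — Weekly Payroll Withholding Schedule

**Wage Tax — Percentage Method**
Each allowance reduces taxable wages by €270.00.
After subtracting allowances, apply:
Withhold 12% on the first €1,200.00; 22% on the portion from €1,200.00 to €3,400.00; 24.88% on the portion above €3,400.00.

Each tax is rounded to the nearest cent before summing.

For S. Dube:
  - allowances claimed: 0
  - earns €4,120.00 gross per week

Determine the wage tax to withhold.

€807.14

Wage Tax: taxable = €4,120.00
  €628.00 + 24.88% × (€4,120.00 − €3,400.00) = €628.00 + 24.88% × €720.00 = €807.14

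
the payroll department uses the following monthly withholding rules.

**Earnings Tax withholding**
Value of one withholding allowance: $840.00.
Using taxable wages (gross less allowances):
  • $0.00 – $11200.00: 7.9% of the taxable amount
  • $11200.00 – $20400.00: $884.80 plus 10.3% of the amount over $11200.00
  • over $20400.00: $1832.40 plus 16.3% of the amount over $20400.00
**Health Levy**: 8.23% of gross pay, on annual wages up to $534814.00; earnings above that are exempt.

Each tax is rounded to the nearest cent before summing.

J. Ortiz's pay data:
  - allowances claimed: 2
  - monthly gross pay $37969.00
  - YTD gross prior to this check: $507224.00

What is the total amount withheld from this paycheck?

Earnings Tax: taxable = $37969.00 − 2×$840.00 = $36289.00
  $1832.40 + 16.3% × ($36289.00 − $20400.00) = $1832.40 + 16.3% × $15889.00 = $4422.31
Health Levy: cap $534814.00 − YTD $507224.00 = $27590.00 subject; 8.23% × $27590.00 = $2270.66
Total: $4422.31 + $2270.66 = $6692.97

$6692.97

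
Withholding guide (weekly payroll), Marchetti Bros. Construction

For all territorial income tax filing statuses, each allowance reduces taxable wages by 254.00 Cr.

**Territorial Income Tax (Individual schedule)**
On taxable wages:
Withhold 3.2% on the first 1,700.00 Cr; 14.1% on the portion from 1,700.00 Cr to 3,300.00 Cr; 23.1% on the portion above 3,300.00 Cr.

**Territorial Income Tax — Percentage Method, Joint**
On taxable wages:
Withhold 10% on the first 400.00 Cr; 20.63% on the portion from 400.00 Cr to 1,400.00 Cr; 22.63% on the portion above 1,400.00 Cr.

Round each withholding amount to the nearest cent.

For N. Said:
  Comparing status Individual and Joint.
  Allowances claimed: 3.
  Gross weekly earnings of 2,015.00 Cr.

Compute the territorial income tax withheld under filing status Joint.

215.97 Cr

Territorial Income Tax (Joint): taxable = 2,015.00 Cr − 3×254.00 Cr = 1,253.00 Cr
  40.00 Cr + 20.63% × (1,253.00 Cr − 400.00 Cr) = 40.00 Cr + 20.63% × 853.00 Cr = 215.97 Cr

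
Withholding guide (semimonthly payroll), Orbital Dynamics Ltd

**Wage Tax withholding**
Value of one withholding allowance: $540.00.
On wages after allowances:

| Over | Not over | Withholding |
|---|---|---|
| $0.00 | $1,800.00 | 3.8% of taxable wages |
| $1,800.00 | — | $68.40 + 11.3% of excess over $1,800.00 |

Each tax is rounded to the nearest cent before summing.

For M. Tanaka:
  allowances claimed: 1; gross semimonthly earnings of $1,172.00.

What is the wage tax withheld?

$24.02

Wage Tax: taxable = $1,172.00 − 1×$540.00 = $632.00
  3.8% × $632.00 = $24.02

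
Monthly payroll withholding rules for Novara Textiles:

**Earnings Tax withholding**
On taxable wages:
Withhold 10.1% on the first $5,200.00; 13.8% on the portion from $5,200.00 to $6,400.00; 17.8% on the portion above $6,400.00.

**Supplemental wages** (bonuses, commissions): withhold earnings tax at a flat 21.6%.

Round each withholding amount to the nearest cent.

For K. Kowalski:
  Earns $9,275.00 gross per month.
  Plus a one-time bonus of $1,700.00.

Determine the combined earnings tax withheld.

$1,569.75

Earnings Tax: taxable = $9,275.00
  $690.80 + 17.8% × ($9,275.00 − $6,400.00) = $690.80 + 17.8% × $2,875.00 = $1,202.55
Supplemental (21.6% flat on bonus): 21.6% × $1,700.00 = $367.20
Total earnings tax: $1,202.55 + $367.20 = $1,569.75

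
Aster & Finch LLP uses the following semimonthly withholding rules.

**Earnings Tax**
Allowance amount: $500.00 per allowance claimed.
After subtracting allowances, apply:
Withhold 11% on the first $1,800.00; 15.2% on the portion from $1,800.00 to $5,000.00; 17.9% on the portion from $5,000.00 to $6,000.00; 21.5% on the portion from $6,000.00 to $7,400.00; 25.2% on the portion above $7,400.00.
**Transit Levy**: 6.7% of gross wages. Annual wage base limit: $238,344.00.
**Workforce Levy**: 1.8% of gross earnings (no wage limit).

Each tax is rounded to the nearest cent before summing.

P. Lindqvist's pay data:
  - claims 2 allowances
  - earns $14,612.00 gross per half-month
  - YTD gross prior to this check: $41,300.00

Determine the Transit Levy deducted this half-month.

Transit Levy: 6.7% × $14,612.00 = $979.00

$979.00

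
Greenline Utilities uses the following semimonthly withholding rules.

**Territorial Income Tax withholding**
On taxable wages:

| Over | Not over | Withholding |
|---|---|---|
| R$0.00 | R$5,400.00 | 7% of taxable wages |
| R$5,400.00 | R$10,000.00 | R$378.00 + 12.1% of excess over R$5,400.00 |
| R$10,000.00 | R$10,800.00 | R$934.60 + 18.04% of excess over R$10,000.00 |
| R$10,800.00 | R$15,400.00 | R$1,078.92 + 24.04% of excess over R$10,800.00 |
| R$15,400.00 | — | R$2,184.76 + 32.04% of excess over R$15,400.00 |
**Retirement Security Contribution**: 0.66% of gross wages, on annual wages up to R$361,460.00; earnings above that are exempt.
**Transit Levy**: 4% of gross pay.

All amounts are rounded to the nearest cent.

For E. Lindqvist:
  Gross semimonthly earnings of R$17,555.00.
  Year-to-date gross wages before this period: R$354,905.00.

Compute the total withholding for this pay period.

Territorial Income Tax: taxable = R$17,555.00
  R$2,184.76 + 32.04% × (R$17,555.00 − R$15,400.00) = R$2,184.76 + 32.04% × R$2,155.00 = R$2,875.22
Retirement Security Contribution: cap R$361,460.00 − YTD R$354,905.00 = R$6,555.00 subject; 0.66% × R$6,555.00 = R$43.26
Transit Levy: 4% × R$17,555.00 = R$702.20
Total: R$2,875.22 + R$43.26 + R$702.20 = R$3,620.68

R$3,620.68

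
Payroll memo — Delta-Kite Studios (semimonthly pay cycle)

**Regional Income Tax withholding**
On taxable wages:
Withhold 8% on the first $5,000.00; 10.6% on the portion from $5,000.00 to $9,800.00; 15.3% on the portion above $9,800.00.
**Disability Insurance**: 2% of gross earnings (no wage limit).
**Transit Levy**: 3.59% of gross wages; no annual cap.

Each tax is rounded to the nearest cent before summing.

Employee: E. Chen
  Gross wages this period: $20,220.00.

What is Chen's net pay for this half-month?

$16,586.64

Regional Income Tax: taxable = $20,220.00
  $908.80 + 15.3% × ($20,220.00 − $9,800.00) = $908.80 + 15.3% × $10,420.00 = $2,503.06
Disability Insurance: 2% × $20,220.00 = $404.40
Transit Levy: 3.59% × $20,220.00 = $725.90
Total withheld: $2,503.06 + $404.40 + $725.90 = $3,633.36
Net pay: $20,220.00 − $3,633.36 = $16,586.64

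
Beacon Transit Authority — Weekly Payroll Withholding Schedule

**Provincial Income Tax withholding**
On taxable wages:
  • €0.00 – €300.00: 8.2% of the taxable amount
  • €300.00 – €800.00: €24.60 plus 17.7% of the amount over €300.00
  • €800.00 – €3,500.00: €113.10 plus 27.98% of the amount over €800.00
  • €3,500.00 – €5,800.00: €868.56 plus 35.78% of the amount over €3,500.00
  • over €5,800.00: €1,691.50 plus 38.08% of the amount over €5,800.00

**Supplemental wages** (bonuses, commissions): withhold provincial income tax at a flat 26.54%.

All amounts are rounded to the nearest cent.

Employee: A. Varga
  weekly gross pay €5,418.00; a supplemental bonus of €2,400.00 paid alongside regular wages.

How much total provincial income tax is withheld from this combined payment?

Provincial Income Tax: taxable = €5,418.00
  €868.56 + 35.78% × (€5,418.00 − €3,500.00) = €868.56 + 35.78% × €1,918.00 = €1,554.82
Supplemental (26.54% flat on bonus): 26.54% × €2,400.00 = €636.96
Total provincial income tax: €1,554.82 + €636.96 = €2,191.78

€2,191.78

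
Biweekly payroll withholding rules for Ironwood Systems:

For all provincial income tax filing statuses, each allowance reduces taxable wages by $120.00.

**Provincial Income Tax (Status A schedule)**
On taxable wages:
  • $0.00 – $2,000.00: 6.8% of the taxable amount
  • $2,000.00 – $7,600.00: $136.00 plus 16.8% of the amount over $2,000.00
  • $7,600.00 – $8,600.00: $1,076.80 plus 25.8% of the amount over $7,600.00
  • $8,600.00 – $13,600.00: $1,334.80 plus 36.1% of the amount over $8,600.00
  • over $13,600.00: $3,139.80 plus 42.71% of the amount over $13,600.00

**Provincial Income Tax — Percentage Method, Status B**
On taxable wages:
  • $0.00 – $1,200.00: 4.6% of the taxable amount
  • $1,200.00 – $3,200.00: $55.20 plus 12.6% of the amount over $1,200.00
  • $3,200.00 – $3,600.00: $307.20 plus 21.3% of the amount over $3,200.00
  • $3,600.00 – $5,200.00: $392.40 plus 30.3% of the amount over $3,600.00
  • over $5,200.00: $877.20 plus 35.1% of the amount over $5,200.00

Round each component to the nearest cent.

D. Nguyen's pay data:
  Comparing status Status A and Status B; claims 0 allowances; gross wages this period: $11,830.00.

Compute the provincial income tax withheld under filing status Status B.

Provincial Income Tax (Status B): taxable = $11,830.00
  $877.20 + 35.1% × ($11,830.00 − $5,200.00) = $877.20 + 35.1% × $6,630.00 = $3,204.33

$3,204.33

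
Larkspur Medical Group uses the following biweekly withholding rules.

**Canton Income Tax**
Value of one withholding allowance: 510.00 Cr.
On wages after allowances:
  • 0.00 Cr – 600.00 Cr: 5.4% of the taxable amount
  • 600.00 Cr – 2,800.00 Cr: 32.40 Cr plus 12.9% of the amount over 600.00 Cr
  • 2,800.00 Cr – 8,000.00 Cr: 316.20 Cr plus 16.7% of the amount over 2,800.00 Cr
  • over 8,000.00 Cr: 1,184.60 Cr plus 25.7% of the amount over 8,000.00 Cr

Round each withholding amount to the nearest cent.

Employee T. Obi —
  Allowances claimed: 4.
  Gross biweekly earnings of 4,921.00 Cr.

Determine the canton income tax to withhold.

Canton Income Tax: taxable = 4,921.00 Cr − 4×510.00 Cr = 2,881.00 Cr
  316.20 Cr + 16.7% × (2,881.00 Cr − 2,800.00 Cr) = 316.20 Cr + 16.7% × 81.00 Cr = 329.73 Cr

329.73 Cr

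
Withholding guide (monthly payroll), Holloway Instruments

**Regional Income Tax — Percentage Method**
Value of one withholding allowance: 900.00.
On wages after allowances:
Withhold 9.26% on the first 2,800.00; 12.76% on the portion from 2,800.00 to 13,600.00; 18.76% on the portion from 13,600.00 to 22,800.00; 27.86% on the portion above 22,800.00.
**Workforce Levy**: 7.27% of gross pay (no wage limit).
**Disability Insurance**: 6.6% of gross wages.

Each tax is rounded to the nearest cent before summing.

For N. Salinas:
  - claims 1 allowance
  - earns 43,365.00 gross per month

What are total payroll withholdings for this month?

14,856.68

Regional Income Tax: taxable = 43,365.00 − 1×900.00 = 42,465.00
  3,363.28 + 27.86% × (42,465.00 − 22,800.00) = 3,363.28 + 27.86% × 19,665.00 = 8,841.95
Workforce Levy: 7.27% × 43,365.00 = 3,152.64
Disability Insurance: 6.6% × 43,365.00 = 2,862.09
Total: 8,841.95 + 3,152.64 + 2,862.09 = 14,856.68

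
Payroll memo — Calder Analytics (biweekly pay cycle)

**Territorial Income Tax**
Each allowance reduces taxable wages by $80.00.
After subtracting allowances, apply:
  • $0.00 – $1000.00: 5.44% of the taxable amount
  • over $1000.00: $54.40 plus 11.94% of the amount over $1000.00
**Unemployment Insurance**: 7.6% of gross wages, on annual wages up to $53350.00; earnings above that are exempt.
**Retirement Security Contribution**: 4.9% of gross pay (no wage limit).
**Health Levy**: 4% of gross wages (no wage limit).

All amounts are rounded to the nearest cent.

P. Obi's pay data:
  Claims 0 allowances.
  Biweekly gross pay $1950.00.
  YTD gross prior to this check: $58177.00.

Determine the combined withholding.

Territorial Income Tax: taxable = $1950.00
  $54.40 + 11.94% × ($1950.00 − $1000.00) = $54.40 + 11.94% × $950.00 = $167.83
Unemployment Insurance: YTD $58177.00 ≥ cap $53350.00 → $0.00
Retirement Security Contribution: 4.9% × $1950.00 = $95.55
Health Levy: 4% × $1950.00 = $78.00
Total: $167.83 + $0.00 + $95.55 + $78.00 = $341.38

$341.38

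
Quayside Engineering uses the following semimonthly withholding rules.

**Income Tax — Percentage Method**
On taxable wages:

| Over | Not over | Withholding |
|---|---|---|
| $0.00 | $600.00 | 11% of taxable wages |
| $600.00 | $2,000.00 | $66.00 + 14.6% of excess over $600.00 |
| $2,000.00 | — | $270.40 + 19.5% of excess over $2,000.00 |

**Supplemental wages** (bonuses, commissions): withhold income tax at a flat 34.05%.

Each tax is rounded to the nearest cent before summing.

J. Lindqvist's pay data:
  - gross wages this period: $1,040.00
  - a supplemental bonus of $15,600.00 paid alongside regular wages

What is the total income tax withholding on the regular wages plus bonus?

Income Tax: taxable = $1,040.00
  $66.00 + 14.6% × ($1,040.00 − $600.00) = $66.00 + 14.6% × $440.00 = $130.24
Supplemental (34.05% flat on bonus): 34.05% × $15,600.00 = $5,311.80
Total income tax: $130.24 + $5,311.80 = $5,442.04

$5,442.04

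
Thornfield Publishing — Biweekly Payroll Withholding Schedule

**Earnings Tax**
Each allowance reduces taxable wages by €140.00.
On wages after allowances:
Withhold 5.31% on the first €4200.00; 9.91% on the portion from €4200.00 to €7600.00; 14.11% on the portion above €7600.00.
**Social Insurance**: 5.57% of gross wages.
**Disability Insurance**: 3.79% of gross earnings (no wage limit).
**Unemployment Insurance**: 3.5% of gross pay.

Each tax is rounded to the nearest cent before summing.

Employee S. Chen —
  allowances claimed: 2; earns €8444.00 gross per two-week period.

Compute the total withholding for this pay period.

€1725.44

Earnings Tax: taxable = €8444.00 − 2×€140.00 = €8164.00
  €559.96 + 14.11% × (€8164.00 − €7600.00) = €559.96 + 14.11% × €564.00 = €639.54
Social Insurance: 5.57% × €8444.00 = €470.33
Disability Insurance: 3.79% × €8444.00 = €320.03
Unemployment Insurance: 3.5% × €8444.00 = €295.54
Total: €639.54 + €470.33 + €320.03 + €295.54 = €1725.44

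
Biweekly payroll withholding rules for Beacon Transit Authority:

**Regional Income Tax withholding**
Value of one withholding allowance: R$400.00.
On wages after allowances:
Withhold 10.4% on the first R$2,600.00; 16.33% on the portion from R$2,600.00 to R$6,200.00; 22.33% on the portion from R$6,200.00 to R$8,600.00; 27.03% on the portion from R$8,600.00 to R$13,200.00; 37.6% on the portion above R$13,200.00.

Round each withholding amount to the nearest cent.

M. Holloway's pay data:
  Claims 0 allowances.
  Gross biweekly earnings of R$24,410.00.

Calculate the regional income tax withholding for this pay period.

R$6,852.54

Regional Income Tax: taxable = R$24,410.00
  R$2,637.58 + 37.6% × (R$24,410.00 − R$13,200.00) = R$2,637.58 + 37.6% × R$11,210.00 = R$6,852.54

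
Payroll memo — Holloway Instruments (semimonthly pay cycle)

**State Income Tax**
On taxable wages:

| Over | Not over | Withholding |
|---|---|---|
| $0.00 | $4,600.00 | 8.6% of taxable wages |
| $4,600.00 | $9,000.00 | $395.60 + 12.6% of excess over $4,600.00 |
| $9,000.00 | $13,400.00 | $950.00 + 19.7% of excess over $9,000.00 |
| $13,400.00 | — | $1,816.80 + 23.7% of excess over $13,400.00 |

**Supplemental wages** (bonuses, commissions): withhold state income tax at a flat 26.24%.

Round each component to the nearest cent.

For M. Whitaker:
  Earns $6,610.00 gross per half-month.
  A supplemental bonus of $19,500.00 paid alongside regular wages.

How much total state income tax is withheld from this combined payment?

$5,765.66

State Income Tax: taxable = $6,610.00
  $395.60 + 12.6% × ($6,610.00 − $4,600.00) = $395.60 + 12.6% × $2,010.00 = $648.86
Supplemental (26.24% flat on bonus): 26.24% × $19,500.00 = $5,116.80
Total state income tax: $648.86 + $5,116.80 = $5,765.66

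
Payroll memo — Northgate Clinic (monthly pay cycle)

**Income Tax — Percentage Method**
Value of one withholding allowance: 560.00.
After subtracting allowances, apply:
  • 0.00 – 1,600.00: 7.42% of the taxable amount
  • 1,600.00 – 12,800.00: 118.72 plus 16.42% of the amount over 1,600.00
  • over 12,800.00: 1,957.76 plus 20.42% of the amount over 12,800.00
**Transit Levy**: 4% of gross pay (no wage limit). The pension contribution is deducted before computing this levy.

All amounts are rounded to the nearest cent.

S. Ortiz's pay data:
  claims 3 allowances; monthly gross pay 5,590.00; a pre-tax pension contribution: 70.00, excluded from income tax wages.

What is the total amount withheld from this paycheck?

Income Tax: taxable = 5,590.00 − 70.00 − 3×560.00 = 3,840.00
  118.72 + 16.42% × (3,840.00 − 1,600.00) = 118.72 + 16.42% × 2,240.00 = 486.53
Transit Levy: 4% × 5,520.00 = 220.80
Total: 486.53 + 220.80 = 707.33

707.33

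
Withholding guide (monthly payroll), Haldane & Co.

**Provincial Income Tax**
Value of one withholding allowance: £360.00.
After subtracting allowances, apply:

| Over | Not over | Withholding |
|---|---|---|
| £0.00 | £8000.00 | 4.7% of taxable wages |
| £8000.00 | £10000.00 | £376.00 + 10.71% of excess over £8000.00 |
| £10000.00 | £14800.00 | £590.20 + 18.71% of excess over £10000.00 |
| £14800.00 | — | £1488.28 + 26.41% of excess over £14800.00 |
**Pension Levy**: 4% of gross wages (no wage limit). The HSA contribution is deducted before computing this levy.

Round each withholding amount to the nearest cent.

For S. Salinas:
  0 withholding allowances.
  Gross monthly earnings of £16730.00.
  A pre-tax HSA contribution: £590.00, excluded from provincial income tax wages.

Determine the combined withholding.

Provincial Income Tax: taxable = £16730.00 − £590.00 = £16140.00
  £1488.28 + 26.41% × (£16140.00 − £14800.00) = £1488.28 + 26.41% × £1340.00 = £1842.17
Pension Levy: 4% × £16140.00 = £645.60
Total: £1842.17 + £645.60 = £2487.77

£2487.77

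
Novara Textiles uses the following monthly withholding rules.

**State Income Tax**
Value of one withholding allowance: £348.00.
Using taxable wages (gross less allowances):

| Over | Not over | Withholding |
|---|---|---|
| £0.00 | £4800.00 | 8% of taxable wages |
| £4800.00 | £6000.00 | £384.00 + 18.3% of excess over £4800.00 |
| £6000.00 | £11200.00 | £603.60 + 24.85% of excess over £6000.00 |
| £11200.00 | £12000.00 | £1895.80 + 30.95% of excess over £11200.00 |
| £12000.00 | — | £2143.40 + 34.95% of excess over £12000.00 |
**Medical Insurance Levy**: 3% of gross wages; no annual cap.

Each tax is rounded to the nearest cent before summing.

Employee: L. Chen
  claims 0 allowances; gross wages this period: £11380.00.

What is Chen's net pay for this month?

State Income Tax: taxable = £11380.00
  £1895.80 + 30.95% × (£11380.00 − £11200.00) = £1895.80 + 30.95% × £180.00 = £1951.51
Medical Insurance Levy: 3% × £11380.00 = £341.40
Total withheld: £1951.51 + £341.40 = £2292.91
Net pay: £11380.00 − £2292.91 = £9087.09

£9087.09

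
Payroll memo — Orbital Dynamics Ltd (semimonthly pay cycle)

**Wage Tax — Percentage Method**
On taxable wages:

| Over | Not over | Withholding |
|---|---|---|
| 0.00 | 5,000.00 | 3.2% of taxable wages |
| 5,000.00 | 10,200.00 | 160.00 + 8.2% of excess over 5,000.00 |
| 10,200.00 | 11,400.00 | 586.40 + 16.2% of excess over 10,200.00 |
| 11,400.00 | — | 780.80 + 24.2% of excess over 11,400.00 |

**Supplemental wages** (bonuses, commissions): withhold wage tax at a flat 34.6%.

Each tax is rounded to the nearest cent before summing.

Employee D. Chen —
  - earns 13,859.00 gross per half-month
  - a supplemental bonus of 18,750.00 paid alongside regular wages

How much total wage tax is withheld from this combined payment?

7,863.38

Wage Tax: taxable = 13,859.00
  780.80 + 24.2% × (13,859.00 − 11,400.00) = 780.80 + 24.2% × 2,459.00 = 1,375.88
Supplemental (34.6% flat on bonus): 34.6% × 18,750.00 = 6,487.50
Total wage tax: 1,375.88 + 6,487.50 = 7,863.38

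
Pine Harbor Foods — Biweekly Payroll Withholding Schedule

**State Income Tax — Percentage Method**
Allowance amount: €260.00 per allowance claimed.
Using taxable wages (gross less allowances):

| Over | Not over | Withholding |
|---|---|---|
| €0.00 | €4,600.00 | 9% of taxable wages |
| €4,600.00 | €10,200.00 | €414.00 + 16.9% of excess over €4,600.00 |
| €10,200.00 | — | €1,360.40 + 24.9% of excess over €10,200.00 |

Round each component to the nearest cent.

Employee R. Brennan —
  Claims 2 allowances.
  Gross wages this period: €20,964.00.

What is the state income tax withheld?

€3,911.16

State Income Tax: taxable = €20,964.00 − 2×€260.00 = €20,444.00
  €1,360.40 + 24.9% × (€20,444.00 − €10,200.00) = €1,360.40 + 24.9% × €10,244.00 = €3,911.16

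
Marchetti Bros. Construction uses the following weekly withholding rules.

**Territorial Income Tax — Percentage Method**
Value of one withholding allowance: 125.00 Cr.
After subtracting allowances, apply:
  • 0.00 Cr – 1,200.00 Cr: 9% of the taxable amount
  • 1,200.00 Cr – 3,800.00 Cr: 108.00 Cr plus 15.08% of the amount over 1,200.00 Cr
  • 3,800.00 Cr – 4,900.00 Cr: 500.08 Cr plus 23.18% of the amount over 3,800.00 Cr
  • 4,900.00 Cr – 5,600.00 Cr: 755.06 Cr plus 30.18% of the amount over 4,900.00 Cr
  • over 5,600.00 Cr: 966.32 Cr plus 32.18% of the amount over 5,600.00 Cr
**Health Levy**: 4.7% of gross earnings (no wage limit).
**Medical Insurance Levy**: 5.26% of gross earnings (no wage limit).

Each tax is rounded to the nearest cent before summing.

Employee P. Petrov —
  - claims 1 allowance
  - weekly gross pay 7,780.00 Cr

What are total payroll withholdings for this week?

2,402.51 Cr

Territorial Income Tax: taxable = 7,780.00 Cr − 1×125.00 Cr = 7,655.00 Cr
  966.32 Cr + 32.18% × (7,655.00 Cr − 5,600.00 Cr) = 966.32 Cr + 32.18% × 2,055.00 Cr = 1,627.62 Cr
Health Levy: 4.7% × 7,780.00 Cr = 365.66 Cr
Medical Insurance Levy: 5.26% × 7,780.00 Cr = 409.23 Cr
Total: 1,627.62 Cr + 365.66 Cr + 409.23 Cr = 2,402.51 Cr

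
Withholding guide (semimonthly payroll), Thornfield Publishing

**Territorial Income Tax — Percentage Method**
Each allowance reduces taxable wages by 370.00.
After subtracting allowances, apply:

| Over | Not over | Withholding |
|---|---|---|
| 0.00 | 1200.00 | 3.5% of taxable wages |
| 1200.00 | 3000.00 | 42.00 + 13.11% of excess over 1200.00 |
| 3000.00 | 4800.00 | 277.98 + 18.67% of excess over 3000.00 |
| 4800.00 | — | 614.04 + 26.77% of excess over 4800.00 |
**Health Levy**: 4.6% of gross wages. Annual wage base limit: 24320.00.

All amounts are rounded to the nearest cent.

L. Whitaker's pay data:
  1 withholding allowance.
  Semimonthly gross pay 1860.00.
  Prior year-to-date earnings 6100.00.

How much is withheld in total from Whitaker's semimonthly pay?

Territorial Income Tax: taxable = 1860.00 − 1×370.00 = 1490.00
  42.00 + 13.11% × (1490.00 − 1200.00) = 42.00 + 13.11% × 290.00 = 80.02
Health Levy: 4.6% × 1860.00 = 85.56
Total: 80.02 + 85.56 = 165.58

165.58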